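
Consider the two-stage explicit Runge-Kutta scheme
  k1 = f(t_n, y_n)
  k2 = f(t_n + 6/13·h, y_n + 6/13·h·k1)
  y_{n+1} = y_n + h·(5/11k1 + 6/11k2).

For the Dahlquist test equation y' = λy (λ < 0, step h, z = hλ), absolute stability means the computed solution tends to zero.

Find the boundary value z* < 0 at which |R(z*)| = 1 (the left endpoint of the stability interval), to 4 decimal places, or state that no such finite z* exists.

left endpoint -3.9722.

Test eqn y'=λy, z=hλ:
  k1=λy_n ⇒ h·k1=z·y_n;  k2=λ(1+6/13z)y_n ⇒ h·k2=z(1+6/13z)y_n
  y_{n+1}/y_n = 1 + 5/11z + 6/11z(1+6/13z) = 1 + z + 36/143z²
  so R(z) = 1 + z + 36/143z².

Boundary: |R(x)|=1, x<0.
x=-1.6: |R|=0.0445
R=1: x+36/143x²=0 ⇒ x=−143/36=-3.9722; min R=1−1/(4·36/143)=0.0069>−1
Confirm numerically:
  x=-3.680: |R|=0.72928 <1
  x=-3.526: |R|=0.60390 <1
  x=-3.255: |R|=0.41228 <1
  x=-3.156: |R|=0.35150 <1
  x=-4.548: |R|=1.65924 >1
  x=-4.404: |R|=1.47871 >1
  x=-4.084: |R|=1.11492 >1
Interval (-3.9722, 0).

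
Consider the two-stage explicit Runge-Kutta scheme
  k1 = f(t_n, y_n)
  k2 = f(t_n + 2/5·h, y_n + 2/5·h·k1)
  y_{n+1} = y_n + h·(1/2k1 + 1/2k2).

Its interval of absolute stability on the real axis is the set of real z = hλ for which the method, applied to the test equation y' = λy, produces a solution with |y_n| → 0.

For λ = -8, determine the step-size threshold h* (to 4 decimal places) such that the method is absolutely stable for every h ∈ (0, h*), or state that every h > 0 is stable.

Test eqn y'=λy, z=hλ:
  k1=λy_n ⇒ h·k1=z·y_n;  k2=λ(1+2/5z)y_n ⇒ h·k2=z(1+2/5z)y_n
  y_{n+1}/y_n = 1 + 1/2z + 1/2z(1+2/5z) = 1 + z + 1/5z²
  R(z) = 1 + z + 1/5z².

Find x<0 with |R(x)|<1.
x=-0.94: |R|=0.2367
R=1: x+1/5x²=0 ⇒ x=−5=-5.0000; min R=1−1/(4·1/5)=-0.2500>−1
Confirm numerically:
  x=-4.796: |R|=0.80432 <1
  x=-4.547: |R|=0.58804 <1
  x=-2.560: |R|=0.24928 <1
  x=-5.410: |R|=1.44362 >1
  x=-5.100: |R|=1.10200 >1
Interval (-5.0000, 0).

(-5.0000,0); λ=-8 ⇒ h* = (5)/8 = 0.6250.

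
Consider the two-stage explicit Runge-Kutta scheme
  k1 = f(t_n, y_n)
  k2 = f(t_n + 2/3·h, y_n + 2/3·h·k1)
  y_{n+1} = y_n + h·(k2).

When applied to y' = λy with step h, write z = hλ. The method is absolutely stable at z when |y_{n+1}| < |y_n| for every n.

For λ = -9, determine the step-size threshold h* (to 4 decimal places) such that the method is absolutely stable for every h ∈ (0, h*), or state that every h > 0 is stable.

Test eqn y'=λy, z=hλ:
  k1=λy_n ⇒ h·k1=z·y_n;  k2=λ(1+2/3z)y_n ⇒ h·k2=z(1+2/3z)y_n
  y_{n+1}/y_n = 1 + z(1+2/3z) = 1 + z + 2/3z²
  Hence R(z) = 1 + z + 2/3z².

Need |R(x)|<1, x<0.
x=-1.67: |R|=1.1893
R=1: x+2/3x²=0 ⇒ x=−3/2=-1.5000; min R=1−1/(4·2/3)=0.6250>−1
Confirm numerically:
  x=-1.399: |R|=0.90580 <1
  x=-1.038: |R|=0.68030 <1
  x=-0.640: |R|=0.63307 <1
  x=-2.004: |R|=1.67334 >1
  x=-1.593: |R|=1.09877 >1
Stable set (-1.5000, 0).

(-1.5000,0); λ=-9 ⇒ h* = (3/2)/9 = 0.1667.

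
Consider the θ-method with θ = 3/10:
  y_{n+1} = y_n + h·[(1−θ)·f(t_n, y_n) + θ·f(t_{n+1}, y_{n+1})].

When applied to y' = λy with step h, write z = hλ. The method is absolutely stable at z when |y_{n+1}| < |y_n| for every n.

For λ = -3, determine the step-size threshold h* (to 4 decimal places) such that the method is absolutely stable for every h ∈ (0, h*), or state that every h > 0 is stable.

With y'=λy (z=hλ):
  y_{n+1} = y_n + z·[7/10·y_n + 3/10·y_{n+1}] ⇒ (1 − 3/10z)y_{n+1} = (1 + 7/10z)y_n
  ⇒ R(z) = (1 + 7/10z)/(1 − 3/10z).

Solve |R(x)|<1 on ℝ⁻.
x=-1.36: |R|=0.0341
R=−1: 1+7/10x = −1+3/10x ⇒ -2/5x=2 ⇒ x=2/(-2/5)=-5.0000
Confirm numerically:
  x=-4.263: |R|=0.87064 <1
  x=-3.122: |R|=0.61210 <1
  x=-2.570: |R|=0.45116 <1
  x=-2.513: |R|=0.43281 <1
  x=-5.371: |R|=1.05683 >1
  x=-5.226: |R|=1.03521 >1
Interval (-5.0000, 0).

(-5.0000,0); λ=-3 ⇒ h* = (5)/3 = 1.6667.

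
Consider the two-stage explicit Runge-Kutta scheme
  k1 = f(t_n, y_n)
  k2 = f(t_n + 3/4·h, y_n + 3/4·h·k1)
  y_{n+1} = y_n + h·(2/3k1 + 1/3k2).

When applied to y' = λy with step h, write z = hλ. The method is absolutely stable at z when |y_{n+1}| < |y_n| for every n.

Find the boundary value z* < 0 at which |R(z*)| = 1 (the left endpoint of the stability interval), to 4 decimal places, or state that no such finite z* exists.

On y'=λy, z=hλ:
  k1=λy_n ⇒ h·k1=z·y_n;  k2=λ(1+3/4z)y_n ⇒ h·k2=z(1+3/4z)y_n
  y_{n+1}/y_n = 1 + 2/3z + 1/3z(1+3/4z) = 1 + z + 1/4z²
  so R(z) = 1 + z + 1/4z².

Find x<0 with |R(x)|<1.
x=-0.41: |R|=0.6320
R=1: x+1/4x²=0 ⇒ x=−4=-4.0000; min R=1−1/(4·1/4)=0.0000>−1
Confirm numerically:
  x=-2.753: |R|=0.14175 <1
  x=-2.290: |R|=0.02102 <1
  x=-2.247: |R|=0.01525 <1
  x=-2.158: |R|=0.00624 <1
  x=-4.596: |R|=1.68480 >1
  x=-4.400: |R|=1.44000 >1
  x=-4.204: |R|=1.21440 >1
Stable set (-4.0000, 0).

z* = -4.0000.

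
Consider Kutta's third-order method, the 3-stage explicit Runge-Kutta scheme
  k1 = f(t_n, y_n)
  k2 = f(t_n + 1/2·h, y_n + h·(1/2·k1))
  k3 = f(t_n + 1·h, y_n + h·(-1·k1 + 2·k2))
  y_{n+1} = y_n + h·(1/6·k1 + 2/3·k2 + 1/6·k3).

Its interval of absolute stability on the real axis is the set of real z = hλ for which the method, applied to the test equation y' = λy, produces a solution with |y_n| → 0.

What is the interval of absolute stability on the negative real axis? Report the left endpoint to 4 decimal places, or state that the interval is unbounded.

With y'=λy (z=hλ):
  order 3, 3-stage ⇒ R(z)=1+z+z^2/2+z^3/6
  (e.g. R(-1.64)=-0.03036, |R|=0.03036)

Find x<0 with |R(x)|<1.
x=-1.64: |R|=0.0304
|R(-2.35)|=0.7517 |R(-2.14)|=0.4836 |R(-1.91)|=0.2473
Bisect:
  x_lo=-3.0396 |R|=2.1006  x_hi=-0.2202 |R|=0.8023
  mid=-1.62991 |R|=0.02328 →hi
  mid=-2.33476 |R|=0.73038 →hi
  mid=-2.68719 |R|=1.31072 →lo
  mid=-2.51097 |R|=0.99709 →hi
  mid=-2.59908 |R|=1.14770 →lo
  mid=-2.55503 |R|=1.07088 →lo
  mid=-2.53300 |R|=1.03361 →lo
  mid=-2.52199 |R|=1.01526 →lo
  mid=-2.51648 |R|=1.00615 →lo
  mid=-2.51373 |R|=1.00161 →lo
  ...
  [-2.51287,-2.51269] ⇒ x*=-2.5127
Stable set (-2.5127, 0).

(-2.5127, 0).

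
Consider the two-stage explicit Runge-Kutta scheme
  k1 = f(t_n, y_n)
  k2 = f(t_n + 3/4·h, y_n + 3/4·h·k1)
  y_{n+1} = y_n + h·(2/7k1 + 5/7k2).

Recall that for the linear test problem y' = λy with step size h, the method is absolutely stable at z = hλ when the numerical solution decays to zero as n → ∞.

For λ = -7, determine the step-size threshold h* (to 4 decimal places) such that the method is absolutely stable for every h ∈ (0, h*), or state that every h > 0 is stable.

(-1.8667,0); λ=-7 ⇒ h* = (28/15)/7 = 0.2667.

Set f=λy, z=hλ:
  k1=λy_n ⇒ h·k1=z·y_n;  k2=λ(1+3/4z)y_n ⇒ h·k2=z(1+3/4z)y_n
  y_{n+1}/y_n = 1 + 2/7z + 5/7z(1+3/4z) = 1 + z + 15/28z²
  ⇒ R(z) = 1 + z + 15/28z².

Find x<0 with |R(x)|<1.
x=-0.68: |R|=0.5677
R=1: x+15/28x²=0 ⇒ x=−28/15=-1.8667; min R=1−1/(4·15/28)=0.5333>−1
Confirm numerically:
  x=-1.633: |R|=0.79558 <1
  x=-1.489: |R|=0.69874 <1
  x=-1.207: |R|=0.57345 <1
  x=-1.081: |R|=0.54501 <1
  x=-2.455: |R|=1.77376 >1
  x=-1.917: |R|=1.05169 >1
Interval (-1.8667, 0).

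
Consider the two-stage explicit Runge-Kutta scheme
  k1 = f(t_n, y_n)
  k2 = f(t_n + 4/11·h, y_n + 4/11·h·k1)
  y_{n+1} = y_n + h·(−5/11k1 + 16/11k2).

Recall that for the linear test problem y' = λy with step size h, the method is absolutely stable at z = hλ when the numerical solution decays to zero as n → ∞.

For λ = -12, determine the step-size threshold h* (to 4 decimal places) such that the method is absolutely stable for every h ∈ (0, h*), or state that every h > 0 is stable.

(-1.8906,0); λ=-12 ⇒ h* = (121/64)/12 = 0.1576.

Test eqn y'=λy, z=hλ:
  k1=λy_n ⇒ h·k1=z·y_n;  k2=λ(1+4/11z)y_n ⇒ h·k2=z(1+4/11z)y_n
  y_{n+1}/y_n = 1 − 5/11z + 16/11z(1+4/11z) = 1 + z + 64/121z²
  so R(z) = 1 + z + 64/121z².

Need |R(x)|<1, x<0.
x=-1.31: |R|=0.5977
R=1: x+64/121x²=0 ⇒ x=−121/64=-1.8906; min R=1−1/(4·64/121)=0.5273>−1
Confirm numerically:
  x=-1.855: |R|=0.96505 <1
  x=-1.810: |R|=0.92281 <1
  x=-1.615: |R|=0.76456 <1
  x=-1.395: |R|=0.63430 <1
  x=-2.487: |R|=1.78449 >1
  x=-2.270: |R|=1.45550 >1
  x=-2.010: |R|=1.12691 >1
So |R|<1 on (-1.8906, 0).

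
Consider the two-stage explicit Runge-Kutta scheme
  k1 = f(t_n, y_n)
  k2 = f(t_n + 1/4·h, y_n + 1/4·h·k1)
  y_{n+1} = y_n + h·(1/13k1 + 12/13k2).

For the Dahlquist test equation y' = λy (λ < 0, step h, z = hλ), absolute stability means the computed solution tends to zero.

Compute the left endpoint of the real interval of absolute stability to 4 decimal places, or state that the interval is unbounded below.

left endpoint -4.3333.

Test eqn y'=λy, z=hλ:
  k1=λy_n ⇒ h·k1=z·y_n;  k2=λ(1+1/4z)y_n ⇒ h·k2=z(1+1/4z)y_n
  y_{n+1}/y_n = 1 + 1/13z + 12/13z(1+1/4z) = 1 + z + 3/13z²
  so R(z) = 1 + z + 3/13z².

Need |R(x)|<1, x<0.
x=-1.61: |R|=0.0118
R=1: x+3/13x²=0 ⇒ x=−13/3=-4.3333; min R=1−1/(4·3/13)=-0.0833>−1
Confirm numerically:
  x=-2.680: |R|=0.02252 <1
  x=-2.017: |R|=0.07816 <1
  x=-1.834: |R|=0.05779 <1
  x=-4.606: |R|=1.28982 >1
  x=-4.567: |R|=1.24627 >1
  x=-4.483: |R|=1.15484 >1
Stable set (-4.3333, 0).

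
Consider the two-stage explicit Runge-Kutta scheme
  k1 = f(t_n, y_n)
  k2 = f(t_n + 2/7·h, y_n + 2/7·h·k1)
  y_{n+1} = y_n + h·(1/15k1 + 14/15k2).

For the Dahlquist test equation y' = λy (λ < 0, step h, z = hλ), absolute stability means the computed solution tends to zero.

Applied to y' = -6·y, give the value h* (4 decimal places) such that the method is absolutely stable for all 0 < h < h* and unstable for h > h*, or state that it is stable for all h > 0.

With y'=λy (z=hλ):
  k1=λy_n ⇒ h·k1=z·y_n;  k2=λ(1+2/7z)y_n ⇒ h·k2=z(1+2/7z)y_n
  y_{n+1}/y_n = 1 + 1/15z + 14/15z(1+2/7z) = 1 + z + 4/15z²
  ⇒ R(z) = 1 + z + 4/15z².

Boundary: |R(x)|=1, x<0.
x=-1.57: |R|=0.0873
R=1: x+4/15x²=0 ⇒ x=−15/4=-3.7500; min R=1−1/(4·4/15)=0.0625>−1
Confirm numerically:
  x=-3.468: |R|=0.73921 <1
  x=-2.774: |R|=0.27802 <1
  x=-1.834: |R|=0.06295 <1
  x=-1.824: |R|=0.06319 <1
  x=-4.280: |R|=1.60491 >1
  x=-3.898: |R|=1.15384 >1
So |R|<1 on (-3.7500, 0).

(-3.7500,0); λ=-6 ⇒ h* = (15/4)/6 = 0.6250.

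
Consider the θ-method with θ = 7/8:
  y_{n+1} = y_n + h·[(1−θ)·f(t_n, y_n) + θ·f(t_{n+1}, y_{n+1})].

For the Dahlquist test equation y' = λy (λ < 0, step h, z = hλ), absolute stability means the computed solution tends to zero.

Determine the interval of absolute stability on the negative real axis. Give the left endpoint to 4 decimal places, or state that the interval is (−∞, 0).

With y'=λy (z=hλ):
  y_{n+1} = y_n + z·[1/8·y_n + 7/8·y_{n+1}] ⇒ (1 − 7/8z)y_{n+1} = (1 + 1/8z)y_n
  ⇒ R(z) = (1 + 1/8z)/(1 − 7/8z).

Solve |R(x)|<1 on ℝ⁻.
x=-0.52: |R|=0.6426
x=-2: |R|=0.2727
x=-10: |R|=0.0256
x=-100: |R|=0.1299
θ=7/8≥1/2 ⇒ |1+1/8x|<|1−7/8x| ∀x<0 ⇒ interval (−∞,0).

unbounded; (−∞, 0).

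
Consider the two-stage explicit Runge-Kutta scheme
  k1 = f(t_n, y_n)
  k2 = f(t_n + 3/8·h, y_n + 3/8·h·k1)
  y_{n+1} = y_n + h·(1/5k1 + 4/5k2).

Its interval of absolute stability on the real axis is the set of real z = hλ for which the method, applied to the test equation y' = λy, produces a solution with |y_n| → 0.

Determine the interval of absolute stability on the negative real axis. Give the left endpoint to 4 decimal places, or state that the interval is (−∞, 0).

Set f=λy, z=hλ:
  k1=λy_n ⇒ h·k1=z·y_n;  k2=λ(1+3/8z)y_n ⇒ h·k2=z(1+3/8z)y_n
  y_{n+1}/y_n = 1 + 1/5z + 4/5z(1+3/8z) = 1 + z + 3/10z²
  so R(z) = 1 + z + 3/10z².

Solve |R(x)|<1 on ℝ⁻.
x=-0.46: |R|=0.6035
R=1: x+3/10x²=0 ⇒ x=−10/3=-3.3333; min R=1−1/(4·3/10)=0.1667>−1
Confirm numerically:
  x=-3.124: |R|=0.80381 <1
  x=-2.561: |R|=0.40662 <1
  x=-2.369: |R|=0.31465 <1
  x=-3.812: |R|=1.54740 >1
  x=-3.401: |R|=1.06904 >1
So |R|<1 on (-3.3333, 0).

(-3.3333, 0).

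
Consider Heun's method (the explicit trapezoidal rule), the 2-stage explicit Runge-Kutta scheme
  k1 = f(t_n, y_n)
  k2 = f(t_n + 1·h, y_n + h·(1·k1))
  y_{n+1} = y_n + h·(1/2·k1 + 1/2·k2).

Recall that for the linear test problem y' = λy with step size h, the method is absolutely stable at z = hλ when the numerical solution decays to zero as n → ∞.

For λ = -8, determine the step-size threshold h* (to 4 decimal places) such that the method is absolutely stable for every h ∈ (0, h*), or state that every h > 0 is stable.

(-2.0000,0); λ=-8 ⇒ h* = 0.2500.

Set f=λy, z=hλ:
  order 2, 2-stage ⇒ R(z)=1+z+z^2/2
  (e.g. R(-1.3)=0.54500, |R|=0.54500)

Solve |R(x)|<1 on ℝ⁻.
x=-1.3: |R|=0.5450
|R(-1.88)|=0.8872 |R(-1.31)|=0.5481 |R(-0.99)|=0.5000
Bisect:
  x_lo=-2.3853 |R|=1.4595  x_hi=-0.0694 |R|=0.9330
  mid=-1.22733 |R|=0.52584 →hi
  mid=-1.80631 |R|=0.82507 →hi
  mid=-2.09580 |R|=1.10038 →lo
  mid=-1.95105 |R|=0.95225 →hi
  mid=-2.02342 |R|=1.02370 →lo
  mid=-1.98724 |R|=0.98732 →hi
  mid=-2.00533 |R|=1.00535 →lo
  mid=-1.99628 |R|=0.99629 →hi
  mid=-2.00081 |R|=1.00081 →lo
  ...
  [-2.00010,-1.99996] ⇒ x*=-2.0000
So |R|<1 on (-2.0000, 0).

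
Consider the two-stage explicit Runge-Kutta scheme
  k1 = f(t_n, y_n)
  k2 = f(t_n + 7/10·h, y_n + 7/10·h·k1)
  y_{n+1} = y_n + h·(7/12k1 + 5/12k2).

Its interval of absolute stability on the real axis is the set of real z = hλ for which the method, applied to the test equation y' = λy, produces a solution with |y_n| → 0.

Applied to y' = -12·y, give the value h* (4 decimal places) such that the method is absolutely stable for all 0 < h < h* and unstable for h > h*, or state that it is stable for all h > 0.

Test eqn y'=λy, z=hλ:
  k1=λy_n ⇒ h·k1=z·y_n;  k2=λ(1+7/10z)y_n ⇒ h·k2=z(1+7/10z)y_n
  y_{n+1}/y_n = 1 + 7/12z + 5/12z(1+7/10z) = 1 + z + 7/24z²
  ⇒ R(z) = 1 + z + 7/24z².

Find x<0 with |R(x)|<1.
x=-1.69: |R|=0.1430
R=1: x+7/24x²=0 ⇒ x=−24/7=-3.4286; min R=1−1/(4·7/24)=0.1429>−1
Confirm numerically:
  x=-2.958: |R|=0.59401 <1
  x=-2.782: |R|=0.47536 <1
  x=-1.565: |R|=0.14936 <1
  x=-3.515: |R|=1.08861 >1
  x=-3.455: |R|=1.02663 >1
Stable set (-3.4286, 0).

(-3.4286,0); λ=-12 ⇒ h* = (24/7)/12 = 0.2857.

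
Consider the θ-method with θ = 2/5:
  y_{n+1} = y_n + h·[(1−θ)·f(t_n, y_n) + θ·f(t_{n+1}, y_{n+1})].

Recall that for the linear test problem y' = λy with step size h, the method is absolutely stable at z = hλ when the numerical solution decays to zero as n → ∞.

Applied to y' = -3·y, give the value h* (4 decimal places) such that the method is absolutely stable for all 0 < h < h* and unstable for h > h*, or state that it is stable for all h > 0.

With y'=λy (z=hλ):
  y_{n+1} = y_n + z·[3/5·y_n + 2/5·y_{n+1}] ⇒ (1 − 2/5z)y_{n+1} = (1 + 3/5z)y_n
  R(z) = (1 + 3/5z)/(1 − 2/5z).

Boundary: |R(x)|=1, x<0.
x=-0.58: |R|=0.5292
R=−1: 1+3/5x = −1+2/5x ⇒ -1/5x=2 ⇒ x=2/(-1/5)=-10.0000
Confirm numerically:
  x=-8.963: |R|=0.95477 <1
  x=-7.540: |R|=0.87749 <1
  x=-6.657: |R|=0.81746 <1
  x=-10.282: |R|=1.01103 >1
  x=-10.119: |R|=1.00472 >1
Interval (-10.0000, 0).

(-10.0000,0); λ=-3 ⇒ h* = (10)/3 = 3.3333.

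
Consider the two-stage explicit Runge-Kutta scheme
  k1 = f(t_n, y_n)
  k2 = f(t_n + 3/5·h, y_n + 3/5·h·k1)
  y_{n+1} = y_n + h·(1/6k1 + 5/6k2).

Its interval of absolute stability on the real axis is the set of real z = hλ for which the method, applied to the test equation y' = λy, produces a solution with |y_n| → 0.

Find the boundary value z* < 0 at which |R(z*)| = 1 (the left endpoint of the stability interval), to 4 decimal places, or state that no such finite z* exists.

On y'=λy, z=hλ:
  k1=λy_n ⇒ h·k1=z·y_n;  k2=λ(1+3/5z)y_n ⇒ h·k2=z(1+3/5z)y_n
  y_{n+1}/y_n = 1 + 1/6z + 5/6z(1+3/5z) = 1 + z + 1/2z²
  R(z) = 1 + z + 1/2z².

Need |R(x)|<1, x<0.
x=-1.22: |R|=0.5242
R=1: x+1/2x²=0 ⇒ x=−2=-2.0000; min R=1−1/(4·1/2)=0.5000>−1
Confirm numerically:
  x=-1.816: |R|=0.83293 <1
  x=-1.187: |R|=0.51748 <1
  x=-1.181: |R|=0.51638 <1
  x=-1.028: |R|=0.50039 <1
  x=-2.207: |R|=1.22842 >1
  x=-2.068: |R|=1.07031 >1
Stable set (-2.0000, 0).

left endpoint -2.0000.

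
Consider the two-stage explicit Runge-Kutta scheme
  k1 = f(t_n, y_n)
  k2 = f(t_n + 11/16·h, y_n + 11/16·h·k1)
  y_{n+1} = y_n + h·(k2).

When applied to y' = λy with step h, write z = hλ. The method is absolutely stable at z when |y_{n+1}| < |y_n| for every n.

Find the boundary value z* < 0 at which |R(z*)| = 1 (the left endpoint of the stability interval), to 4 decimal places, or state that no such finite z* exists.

z* = -1.4545.

On y'=λy, z=hλ:
  k1=λy_n ⇒ h·k1=z·y_n;  k2=λ(1+11/16z)y_n ⇒ h·k2=z(1+11/16z)y_n
  y_{n+1}/y_n = 1 + z(1+11/16z) = 1 + z + 11/16z²
  Hence R(z) = 1 + z + 11/16z².

Solve |R(x)|<1 on ℝ⁻.
x=-1.74: |R|=1.3415
R=1: x+11/16x²=0 ⇒ x=−16/11=-1.4545; min R=1−1/(4·11/16)=0.6364>−1
Confirm numerically:
  x=-1.333: |R|=0.88861 <1
  x=-1.277: |R|=0.84413 <1
  x=-0.974: |R|=0.67821 <1
  x=-1.950: |R|=1.66422 >1
  x=-1.817: |R|=1.45277 >1
  x=-1.762: |R|=1.37244 >1
So |R|<1 on (-1.4545, 0).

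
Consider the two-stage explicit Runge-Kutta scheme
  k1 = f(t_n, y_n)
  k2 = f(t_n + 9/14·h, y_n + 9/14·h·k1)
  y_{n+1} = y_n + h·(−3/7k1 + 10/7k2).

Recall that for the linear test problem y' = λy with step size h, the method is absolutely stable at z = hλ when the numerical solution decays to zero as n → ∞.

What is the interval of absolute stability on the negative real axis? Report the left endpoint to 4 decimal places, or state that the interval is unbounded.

Test eqn y'=λy, z=hλ:
  k1=λy_n ⇒ h·k1=z·y_n;  k2=λ(1+9/14z)y_n ⇒ h·k2=z(1+9/14z)y_n
  y_{n+1}/y_n = 1 − 3/7z + 10/7z(1+9/14z) = 1 + z + 45/49z²
  R(z) = 1 + z + 45/49z².

Boundary: |R(x)|=1, x<0.
x=-0.75: |R|=0.7666
R=1: x+45/49x²=0 ⇒ x=−49/45=-1.0889; min R=1−1/(4·45/49)=0.7278>−1
Confirm numerically:
  x=-1.029: |R|=0.94340 <1
  x=-0.994: |R|=0.91338 <1
  x=-0.816: |R|=0.79550 <1
  x=-1.451: |R|=1.48253 >1
  x=-1.361: |R|=1.34011 >1
So |R|<1 on (-1.0889, 0).

z∈(-1.0889,0).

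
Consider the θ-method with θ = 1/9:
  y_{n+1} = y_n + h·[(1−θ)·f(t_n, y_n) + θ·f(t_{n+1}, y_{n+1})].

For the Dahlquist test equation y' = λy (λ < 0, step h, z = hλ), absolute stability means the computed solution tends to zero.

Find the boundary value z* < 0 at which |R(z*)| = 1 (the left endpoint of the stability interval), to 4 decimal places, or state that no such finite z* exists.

left endpoint -2.5714.

On y'=λy, z=hλ:
  y_{n+1} = y_n + z·[8/9·y_n + 1/9·y_{n+1}] ⇒ (1 − 1/9z)y_{n+1} = (1 + 8/9z)y_n
  R(z) = (1 + 8/9z)/(1 − 1/9z).

Need |R(x)|<1, x<0.
x=-1.61: |R|=0.3657
R=−1: 1+8/9x = −1+1/9x ⇒ -7/9x=2 ⇒ x=2/(-7/9)=-2.5714
Confirm numerically:
  x=-2.472: |R|=0.93933 <1
  x=-2.216: |R|=0.77817 <1
  x=-1.326: |R|=0.15572 <1
  x=-3.135: |R|=1.32509 >1
  x=-2.714: |R|=1.08520 >1
So |R|<1 on (-2.5714, 0).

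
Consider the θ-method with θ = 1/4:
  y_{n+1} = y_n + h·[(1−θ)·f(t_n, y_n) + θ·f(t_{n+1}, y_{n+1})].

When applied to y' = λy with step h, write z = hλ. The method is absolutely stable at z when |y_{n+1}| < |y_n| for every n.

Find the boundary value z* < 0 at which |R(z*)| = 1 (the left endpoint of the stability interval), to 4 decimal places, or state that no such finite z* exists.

left endpoint -4.0000.

Test eqn y'=λy, z=hλ:
  y_{n+1} = y_n + z·[3/4·y_n + 1/4·y_{n+1}] ⇒ (1 − 1/4z)y_{n+1} = (1 + 3/4z)y_n
  ⇒ R(z) = (1 + 3/4z)/(1 − 1/4z).

Solve |R(x)|<1 on ℝ⁻.
x=-1.37: |R|=0.0205
R=−1: 1+3/4x = −1+1/4x ⇒ -1/2x=2 ⇒ x=2/(-1/2)=-4.0000
Confirm numerically:
  x=-3.931: |R|=0.98260 <1
  x=-3.447: |R|=0.85148 <1
  x=-2.906: |R|=0.68317 <1
  x=-2.103: |R|=0.37834 <1
  x=-4.497: |R|=1.11698 >1
  x=-4.378: |R|=1.09024 >1
  x=-4.213: |R|=1.05187 >1
Stable set (-4.0000, 0).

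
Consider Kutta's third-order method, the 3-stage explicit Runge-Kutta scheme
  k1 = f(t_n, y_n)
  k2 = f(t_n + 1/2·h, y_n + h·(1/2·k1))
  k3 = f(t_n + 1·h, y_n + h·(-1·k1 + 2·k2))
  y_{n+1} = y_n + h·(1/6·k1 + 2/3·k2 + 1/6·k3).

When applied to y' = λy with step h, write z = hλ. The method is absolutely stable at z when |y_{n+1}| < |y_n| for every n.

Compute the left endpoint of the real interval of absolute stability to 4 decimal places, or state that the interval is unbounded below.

Set f=λy, z=hλ:
  order 3, 3-stage ⇒ R(z)=1+z+z^2/2+z^3/6
  (e.g. R(-1.54)=0.03709, |R|=0.03709)

Boundary: |R(x)|=1, x<0.
x=-1.54: |R|=0.0371
|R(-2.86)|=1.6691 |R(-2)|=0.3333 |R(-0.98)|=0.3433
Bisect:
  x_lo=-3.2928 |R|=2.8221  x_hi=-0.3760 |R|=0.6858
  mid=-1.83444 |R|=0.18072 →hi
  mid=-2.56364 |R|=1.08567 →lo
  mid=-2.19904 |R|=0.55350 →hi
  mid=-2.38134 |R|=0.79663 →hi
  mid=-2.47249 |R|=0.93503 →hi
  mid=-2.51807 |R|=1.00877 →lo
  mid=-2.49528 |R|=0.97151 →hi
  mid=-2.50667 |R|=0.99004 →hi
  mid=-2.51237 |R|=0.99938 →hi
  ...
  [-2.51290,-2.51273] ⇒ x*=-2.5127
So |R|<1 on (-2.5127, 0).

z* = -2.5127.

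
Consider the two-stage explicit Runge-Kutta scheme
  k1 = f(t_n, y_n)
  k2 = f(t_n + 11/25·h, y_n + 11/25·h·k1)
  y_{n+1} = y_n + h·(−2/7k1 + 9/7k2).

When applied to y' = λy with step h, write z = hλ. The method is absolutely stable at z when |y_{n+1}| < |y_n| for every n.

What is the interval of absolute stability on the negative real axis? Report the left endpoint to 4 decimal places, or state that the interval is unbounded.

Set f=λy, z=hλ:
  k1=λy_n ⇒ h·k1=z·y_n;  k2=λ(1+11/25z)y_n ⇒ h·k2=z(1+11/25z)y_n
  y_{n+1}/y_n = 1 − 2/7z + 9/7z(1+11/25z) = 1 + z + 99/175z²
  R(z) = 1 + z + 99/175z².

Boundary: |R(x)|=1, x<0.
x=-1.41: |R|=0.7147
R=1: x+99/175x²=0 ⇒ x=−175/99=-1.7677; min R=1−1/(4·99/175)=0.5581>−1
Confirm numerically:
  x=-1.666: |R|=0.90417 <1
  x=-1.586: |R|=0.83700 <1
  x=-1.321: |R|=0.66619 <1
  x=-2.305: |R|=1.70065 >1
  x=-2.244: |R|=1.60467 >1
  x=-1.844: |R|=1.07962 >1
Stable set (-1.7677, 0).

(-1.7677, 0).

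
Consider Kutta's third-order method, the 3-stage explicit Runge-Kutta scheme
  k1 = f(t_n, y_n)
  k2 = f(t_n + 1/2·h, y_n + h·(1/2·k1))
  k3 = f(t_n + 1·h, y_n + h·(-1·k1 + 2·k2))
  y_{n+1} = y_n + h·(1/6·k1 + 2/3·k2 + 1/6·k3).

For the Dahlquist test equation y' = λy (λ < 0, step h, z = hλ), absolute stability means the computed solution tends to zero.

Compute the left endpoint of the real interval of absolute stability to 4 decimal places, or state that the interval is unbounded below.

z* = -2.5127.

Test eqn y'=λy, z=hλ:
  order 3, 3-stage ⇒ R(z)=1+z+z^2/2+z^3/6
  (e.g. R(-0.91)=0.37845, |R|=0.37845)

Need |R(x)|<1, x<0.
x=-0.91: |R|=0.3785
|R(-2.88)|=1.7141 |R(-1.35)|=0.1512 |R(-1.06)|=0.3033
Bisect:
  x_lo=-2.9122 |R|=1.7881  x_hi=-0.2965 |R|=0.7431
  mid=-1.60432 |R|=0.00561 →hi
  mid=-2.25826 |R|=0.62781 →hi
  mid=-2.58523 |R|=1.12321 →lo
  mid=-2.42174 |R|=0.85651 →hi
  mid=-2.50349 |R|=0.98484 →hi
  mid=-2.54436 |R|=1.05274 →lo
  mid=-2.52392 |R|=1.01847 →lo
  mid=-2.51370 |R|=1.00158 →lo
  ...
  [-2.51275,-2.51259] ⇒ x*=-2.5127
So |R|<1 on (-2.5127, 0).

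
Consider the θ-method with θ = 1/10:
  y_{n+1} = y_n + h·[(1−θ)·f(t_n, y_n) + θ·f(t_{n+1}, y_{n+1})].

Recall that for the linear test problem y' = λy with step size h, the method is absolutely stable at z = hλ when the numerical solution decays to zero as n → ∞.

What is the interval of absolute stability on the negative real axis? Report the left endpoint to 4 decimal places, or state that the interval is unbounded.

With y'=λy (z=hλ):
  y_{n+1} = y_n + z·[9/10·y_n + 1/10·y_{n+1}] ⇒ (1 − 1/10z)y_{n+1} = (1 + 9/10z)y_n
  R(z) = (1 + 9/10z)/(1 − 1/10z).

Find x<0 with |R(x)|<1.
x=-1.08: |R|=0.0253
R=−1: 1+9/10x = −1+1/10x ⇒ -4/5x=2 ⇒ x=2/(-4/5)=-2.5000
Confirm numerically:
  x=-2.250: |R|=0.83673 <1
  x=-2.159: |R|=0.77564 <1
  x=-1.092: |R|=0.01551 <1
  x=-3.034: |R|=1.32776 >1
  x=-2.848: |R|=1.21669 >1
  x=-2.636: |R|=1.08610 >1
So |R|<1 on (-2.5000, 0).

z∈(-2.5000,0).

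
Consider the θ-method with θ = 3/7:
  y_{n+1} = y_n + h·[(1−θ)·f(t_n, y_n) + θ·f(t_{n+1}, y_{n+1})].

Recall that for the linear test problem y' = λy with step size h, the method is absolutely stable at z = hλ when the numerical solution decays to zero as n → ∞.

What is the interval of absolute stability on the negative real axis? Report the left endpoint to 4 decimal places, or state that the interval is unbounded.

(-14.0000, 0).

On y'=λy, z=hλ:
  y_{n+1} = y_n + z·[4/7·y_n + 3/7·y_{n+1}] ⇒ (1 − 3/7z)y_{n+1} = (1 + 4/7z)y_n
  so R(z) = (1 + 4/7z)/(1 − 3/7z).

Boundary: |R(x)|=1, x<0.
x=-0.66: |R|=0.4855
R=−1: 1+4/7x = −1+3/7x ⇒ -1/7x=2 ⇒ x=2/(-1/7)=-14.0000
Confirm numerically:
  x=-10.862: |R|=0.92073 <1
  x=-9.863: |R|=0.88693 <1
  x=-8.839: |R|=0.84602 <1
  x=-6.474: |R|=0.71516 <1
  x=-14.285: |R|=1.00572 >1
  x=-14.122: |R|=1.00247 >1
  x=-14.044: |R|=1.00090 >1
So |R|<1 on (-14.0000, 0).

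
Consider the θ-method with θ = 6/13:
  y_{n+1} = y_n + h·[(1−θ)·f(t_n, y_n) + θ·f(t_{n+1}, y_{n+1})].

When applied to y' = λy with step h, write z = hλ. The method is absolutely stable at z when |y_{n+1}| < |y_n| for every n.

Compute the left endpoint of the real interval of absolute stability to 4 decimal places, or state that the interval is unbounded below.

Set f=λy, z=hλ:
  y_{n+1} = y_n + z·[7/13·y_n + 6/13·y_{n+1}] ⇒ (1 − 6/13z)y_{n+1} = (1 + 7/13z)y_n
  ⇒ R(z) = (1 + 7/13z)/(1 − 6/13z).

Solve |R(x)|<1 on ℝ⁻.
x=-0.65: |R|=0.5000
R=−1: 1+7/13x = −1+6/13x ⇒ -1/13x=2 ⇒ x=2/(-1/13)=-26.0000
Confirm numerically:
  x=-25.554: |R|=0.99732 <1
  x=-22.328: |R|=0.97501 <1
  x=-20.582: |R|=0.96031 <1
  x=-12.344: |R|=0.84315 <1
  x=-26.478: |R|=1.00278 >1
  x=-26.446: |R|=1.00260 >1
  x=-26.267: |R|=1.00157 >1
Interval (-26.0000, 0).

z* = -26.0000.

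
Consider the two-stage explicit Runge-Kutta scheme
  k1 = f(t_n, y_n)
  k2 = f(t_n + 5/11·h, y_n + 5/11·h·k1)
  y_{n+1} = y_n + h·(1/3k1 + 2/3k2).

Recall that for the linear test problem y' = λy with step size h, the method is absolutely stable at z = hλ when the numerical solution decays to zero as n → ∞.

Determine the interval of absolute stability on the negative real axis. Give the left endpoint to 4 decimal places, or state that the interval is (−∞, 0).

z∈(-3.3000,0).

With y'=λy (z=hλ):
  k1=λy_n ⇒ h·k1=z·y_n;  k2=λ(1+5/11z)y_n ⇒ h·k2=z(1+5/11z)y_n
  y_{n+1}/y_n = 1 + 1/3z + 2/3z(1+5/11z) = 1 + z + 10/33z²
  Hence R(z) = 1 + z + 10/33z².

Boundary: |R(x)|=1, x<0.
x=-1.49: |R|=0.1828
R=1: x+10/33x²=0 ⇒ x=−33/10=-3.3000; min R=1−1/(4·10/33)=0.1750>−1
Confirm numerically:
  x=-3.132: |R|=0.84055 <1
  x=-2.304: |R|=0.30461 <1
  x=-1.605: |R|=0.17561 <1
  x=-3.686: |R|=1.43115 >1
  x=-3.394: |R|=1.09668 >1
Stable set (-3.3000, 0).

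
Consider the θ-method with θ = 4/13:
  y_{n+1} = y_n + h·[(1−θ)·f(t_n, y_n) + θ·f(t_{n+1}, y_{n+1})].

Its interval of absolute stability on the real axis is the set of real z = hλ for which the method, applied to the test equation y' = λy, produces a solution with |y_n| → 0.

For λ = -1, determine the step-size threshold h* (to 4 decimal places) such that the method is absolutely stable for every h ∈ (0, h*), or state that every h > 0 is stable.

(-5.2000,0); λ=-1 ⇒ h* = (26/5)/1 = 5.2000.

With y'=λy (z=hλ):
  y_{n+1} = y_n + z·[9/13·y_n + 4/13·y_{n+1}] ⇒ (1 − 4/13z)y_{n+1} = (1 + 9/13z)y_n
  so R(z) = (1 + 9/13z)/(1 − 4/13z).

Need |R(x)|<1, x<0.
x=-1.33: |R|=0.0562
R=−1: 1+9/13x = −1+4/13x ⇒ -5/13x=2 ⇒ x=2/(-5/13)=-5.2000
Confirm numerically:
  x=-2.835: |R|=0.51417 <1
  x=-2.572: |R|=0.43576 <1
  x=-2.262: |R|=0.33373 <1
  x=-5.712: |R|=1.07141 >1
  x=-5.481: |R|=1.04023 >1
So |R|<1 on (-5.2000, 0).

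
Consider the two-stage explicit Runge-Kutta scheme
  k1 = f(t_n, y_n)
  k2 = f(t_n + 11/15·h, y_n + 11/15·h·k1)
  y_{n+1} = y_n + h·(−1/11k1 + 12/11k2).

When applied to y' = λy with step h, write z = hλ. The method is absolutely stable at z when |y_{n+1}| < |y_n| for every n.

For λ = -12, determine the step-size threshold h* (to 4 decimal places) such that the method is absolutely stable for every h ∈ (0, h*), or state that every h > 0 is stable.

Test eqn y'=λy, z=hλ:
  k1=λy_n ⇒ h·k1=z·y_n;  k2=λ(1+11/15z)y_n ⇒ h·k2=z(1+11/15z)y_n
  y_{n+1}/y_n = 1 − 1/11z + 12/11z(1+11/15z) = 1 + z + 4/5z²
  so R(z) = 1 + z + 4/5z².

Solve |R(x)|<1 on ℝ⁻.
x=-0.64: |R|=0.6877
R=1: x+4/5x²=0 ⇒ x=−5/4=-1.2500; min R=1−1/(4·4/5)=0.6875>−1
Confirm numerically:
  x=-1.138: |R|=0.89804 <1
  x=-1.031: |R|=0.81937 <1
  x=-0.755: |R|=0.70102 <1
  x=-1.765: |R|=1.72718 >1
  x=-1.755: |R|=1.70902 >1
  x=-1.315: |R|=1.06838 >1
Interval (-1.2500, 0).

(-1.2500,0); λ=-12 ⇒ h* = (5/4)/12 = 0.1042.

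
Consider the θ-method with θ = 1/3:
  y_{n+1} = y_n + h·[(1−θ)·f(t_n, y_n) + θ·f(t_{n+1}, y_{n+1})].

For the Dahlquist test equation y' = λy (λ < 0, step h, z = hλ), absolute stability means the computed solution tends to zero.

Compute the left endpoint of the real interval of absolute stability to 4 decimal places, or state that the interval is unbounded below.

z* = -6.0000.

Test eqn y'=λy, z=hλ:
  y_{n+1} = y_n + z·[2/3·y_n + 1/3·y_{n+1}] ⇒ (1 − 1/3z)y_{n+1} = (1 + 2/3z)y_n
  so R(z) = (1 + 2/3z)/(1 − 1/3z).

Need |R(x)|<1, x<0.
x=-0.97: |R|=0.2670
R=−1: 1+2/3x = −1+1/3x ⇒ -1/3x=2 ⇒ x=2/(-1/3)=-6.0000
Confirm numerically:
  x=-5.831: |R|=0.98086 <1
  x=-5.464: |R|=0.93667 <1
  x=-3.579: |R|=0.63201 <1
  x=-3.294: |R|=0.57007 <1
  x=-6.563: |R|=1.05887 >1
  x=-6.370: |R|=1.03949 >1
  x=-6.027: |R|=1.00299 >1
Interval (-6.0000, 0).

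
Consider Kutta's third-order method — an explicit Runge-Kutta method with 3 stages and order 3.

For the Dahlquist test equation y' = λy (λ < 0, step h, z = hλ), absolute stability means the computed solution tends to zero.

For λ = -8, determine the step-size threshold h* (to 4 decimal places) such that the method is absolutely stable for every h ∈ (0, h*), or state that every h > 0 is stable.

Set f=λy, z=hλ:
  order 3, 3-stage ⇒ R(z)=1+z+z^2/2+z^3/6
  (e.g. R(-1.27)=0.19505, |R|=0.19505)

Boundary: |R(x)|=1, x<0.
x=-1.27: |R|=0.1951
|R(-2.74)|=1.4147 |R(-2.48)|=0.9470 |R(-0.66)|=0.5099
Bisect:
  x_lo=-3.2633 |R|=2.7307  x_hi=-0.2278 |R|=0.7962
  mid=-1.74556 |R|=0.10852 →hi
  mid=-2.50444 |R|=0.98639 →hi
  mid=-2.88387 |R|=1.72291 →lo
  mid=-2.69416 |R|=1.32416 →lo
  mid=-2.59930 |R|=1.14808 →lo
  mid=-2.55187 |R|=1.06549 →lo
  mid=-2.52815 |R|=1.02551 →lo
  mid=-2.51629 |R|=1.00584 →lo
  mid=-2.51037 |R|=0.99609 →hi
  mid=-2.51333 |R|=1.00096 →lo
  ...
  [-2.51277,-2.51259] ⇒ x*=-2.5127
Stable set (-2.5127, 0).

(-2.5127,0); λ=-8 ⇒ h* = 0.3141.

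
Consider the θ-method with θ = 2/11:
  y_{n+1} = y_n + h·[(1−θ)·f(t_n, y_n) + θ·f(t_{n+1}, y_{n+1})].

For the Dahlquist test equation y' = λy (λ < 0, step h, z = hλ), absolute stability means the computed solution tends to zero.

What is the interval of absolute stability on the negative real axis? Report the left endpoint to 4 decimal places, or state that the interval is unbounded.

Set f=λy, z=hλ:
  y_{n+1} = y_n + z·[9/11·y_n + 2/11·y_{n+1}] ⇒ (1 − 2/11z)y_{n+1} = (1 + 9/11z)y_n
  ⇒ R(z) = (1 + 9/11z)/(1 − 2/11z).

Solve |R(x)|<1 on ℝ⁻.
x=-0.85: |R|=0.2638
R=−1: 1+9/11x = −1+2/11x ⇒ -7/11x=2 ⇒ x=2/(-7/11)=-3.1429
Confirm numerically:
  x=-2.428: |R|=0.68441 <1
  x=-1.728: |R|=0.31489 <1
  x=-1.283: |R|=0.04032 <1
  x=-3.523: |R|=1.14746 >1
  x=-3.494: |R|=1.13665 >1
  x=-3.249: |R|=1.04246 >1
So |R|<1 on (-3.1429, 0).

(-3.1429, 0).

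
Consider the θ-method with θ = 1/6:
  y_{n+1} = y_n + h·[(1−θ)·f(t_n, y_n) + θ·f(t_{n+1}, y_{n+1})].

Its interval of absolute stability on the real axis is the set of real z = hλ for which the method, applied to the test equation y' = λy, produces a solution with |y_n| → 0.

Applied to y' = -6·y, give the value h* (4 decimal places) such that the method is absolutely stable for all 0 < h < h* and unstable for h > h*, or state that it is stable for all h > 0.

Set f=λy, z=hλ:
  y_{n+1} = y_n + z·[5/6·y_n + 1/6·y_{n+1}] ⇒ (1 − 1/6z)y_{n+1} = (1 + 5/6z)y_n
  ⇒ R(z) = (1 + 5/6z)/(1 − 1/6z).

Find x<0 with |R(x)|<1.
x=-1.35: |R|=0.1020
R=−1: 1+5/6x = −1+1/6x ⇒ -2/3x=2 ⇒ x=2/(-2/3)=-3.0000
Confirm numerically:
  x=-2.849: |R|=0.93174 <1
  x=-2.623: |R|=0.82512 <1
  x=-2.296: |R|=0.66056 <1
  x=-1.720: |R|=0.33679 <1
  x=-3.392: |R|=1.16695 >1
  x=-3.388: |R|=1.16532 >1
  x=-3.382: |R|=1.16287 >1
Stable set (-3.0000, 0).

(-3.0000,0); λ=-6 ⇒ h* = (3)/6 = 0.5000.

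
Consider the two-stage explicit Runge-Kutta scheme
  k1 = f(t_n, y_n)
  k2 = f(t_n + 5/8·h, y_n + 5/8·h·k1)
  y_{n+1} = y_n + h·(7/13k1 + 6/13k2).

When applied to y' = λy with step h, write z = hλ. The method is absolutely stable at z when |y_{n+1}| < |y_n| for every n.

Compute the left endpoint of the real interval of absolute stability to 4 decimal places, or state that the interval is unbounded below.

left endpoint -3.4667.

On y'=λy, z=hλ:
  k1=λy_n ⇒ h·k1=z·y_n;  k2=λ(1+5/8z)y_n ⇒ h·k2=z(1+5/8z)y_n
  y_{n+1}/y_n = 1 + 7/13z + 6/13z(1+5/8z) = 1 + z + 15/52z²
  ⇒ R(z) = 1 + z + 15/52z².

Find x<0 with |R(x)|<1.
x=-0.93: |R|=0.3195
R=1: x+15/52x²=0 ⇒ x=−52/15=-3.4667; min R=1−1/(4·15/52)=0.1333>−1
Confirm numerically:
  x=-3.172: |R|=0.73038 <1
  x=-2.772: |R|=0.44453 <1
  x=-1.916: |R|=0.14296 <1
  x=-1.612: |R|=0.13758 <1
  x=-4.034: |R|=1.66018 >1
  x=-3.537: |R|=1.07176 >1
So |R|<1 on (-3.4667, 0).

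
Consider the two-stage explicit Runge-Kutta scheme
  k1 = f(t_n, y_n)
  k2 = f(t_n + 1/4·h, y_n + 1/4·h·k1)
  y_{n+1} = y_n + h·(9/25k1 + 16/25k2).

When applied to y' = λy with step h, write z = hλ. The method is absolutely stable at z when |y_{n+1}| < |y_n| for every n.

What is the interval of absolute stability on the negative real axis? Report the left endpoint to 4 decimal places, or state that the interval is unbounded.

z∈(-6.2500,0).

Test eqn y'=λy, z=hλ:
  k1=λy_n ⇒ h·k1=z·y_n;  k2=λ(1+1/4z)y_n ⇒ h·k2=z(1+1/4z)y_n
  y_{n+1}/y_n = 1 + 9/25z + 16/25z(1+1/4z) = 1 + z + 4/25z²
  Hence R(z) = 1 + z + 4/25z².

Boundary: |R(x)|=1, x<0.
x=-1.31: |R|=0.0354
R=1: x+4/25x²=0 ⇒ x=−25/4=-6.2500; min R=1−1/(4·4/25)=-0.5625>−1
Confirm numerically:
  x=-4.597: |R|=0.21581 <1
  x=-3.976: |R|=0.44663 <1
  x=-2.985: |R|=0.55936 <1
  x=-6.812: |R|=1.61254 >1
  x=-6.705: |R|=1.48812 >1
  x=-6.458: |R|=1.21492 >1
So |R|<1 on (-6.2500, 0).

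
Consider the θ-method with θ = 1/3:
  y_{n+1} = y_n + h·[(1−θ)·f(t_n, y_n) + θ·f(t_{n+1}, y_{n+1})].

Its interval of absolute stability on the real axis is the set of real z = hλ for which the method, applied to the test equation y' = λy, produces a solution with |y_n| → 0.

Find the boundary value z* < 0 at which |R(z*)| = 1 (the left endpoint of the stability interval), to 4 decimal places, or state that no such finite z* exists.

Test eqn y'=λy, z=hλ:
  y_{n+1} = y_n + z·[2/3·y_n + 1/3·y_{n+1}] ⇒ (1 − 1/3z)y_{n+1} = (1 + 2/3z)y_n
  so R(z) = (1 + 2/3z)/(1 − 1/3z).

Need |R(x)|<1, x<0.
x=-0.71: |R|=0.4259
R=−1: 1+2/3x = −1+1/3x ⇒ -1/3x=2 ⇒ x=2/(-1/3)=-6.0000
Confirm numerically:
  x=-5.298: |R|=0.91540 <1
  x=-5.222: |R|=0.90538 <1
  x=-4.038: |R|=0.72123 <1
  x=-2.602: |R|=0.39343 <1
  x=-6.572: |R|=1.05976 >1
  x=-6.055: |R|=1.00607 >1
Interval (-6.0000, 0).

left endpoint -6.0000.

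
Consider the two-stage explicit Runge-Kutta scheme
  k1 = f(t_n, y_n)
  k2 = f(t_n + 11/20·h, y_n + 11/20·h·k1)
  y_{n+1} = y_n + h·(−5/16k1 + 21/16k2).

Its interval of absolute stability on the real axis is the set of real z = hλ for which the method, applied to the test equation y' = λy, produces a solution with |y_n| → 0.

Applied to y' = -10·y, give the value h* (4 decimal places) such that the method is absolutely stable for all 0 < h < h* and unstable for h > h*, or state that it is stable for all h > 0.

(-1.3853,0); λ=-10 ⇒ h* = (320/231)/10 = 0.1385.

Set f=λy, z=hλ:
  k1=λy_n ⇒ h·k1=z·y_n;  k2=λ(1+11/20z)y_n ⇒ h·k2=z(1+11/20z)y_n
  y_{n+1}/y_n = 1 − 5/16z + 21/16z(1+11/20z) = 1 + z + 231/320z²
  Hence R(z) = 1 + z + 231/320z².

Solve |R(x)|<1 on ℝ⁻.
x=-0.73: |R|=0.6547
R=1: x+231/320x²=0 ⇒ x=−320/231=-1.3853; min R=1−1/(4·231/320)=0.6537>−1
Confirm numerically:
  x=-1.032: |R|=0.73681 <1
  x=-0.929: |R|=0.69401 <1
  x=-0.823: |R|=0.66595 <1
  x=-1.856: |R|=1.63067 >1
  x=-1.847: |R|=1.61561 >1
  x=-1.830: |R|=1.58749 >1
Interval (-1.3853, 0).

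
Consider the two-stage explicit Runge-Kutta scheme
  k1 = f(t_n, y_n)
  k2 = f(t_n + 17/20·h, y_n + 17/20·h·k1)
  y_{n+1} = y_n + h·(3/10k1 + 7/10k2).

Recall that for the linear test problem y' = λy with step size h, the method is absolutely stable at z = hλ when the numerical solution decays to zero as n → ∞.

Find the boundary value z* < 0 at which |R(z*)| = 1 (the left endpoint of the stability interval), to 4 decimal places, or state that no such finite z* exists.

left endpoint -1.6807.

With y'=λy (z=hλ):
  k1=λy_n ⇒ h·k1=z·y_n;  k2=λ(1+17/20z)y_n ⇒ h·k2=z(1+17/20z)y_n
  y_{n+1}/y_n = 1 + 3/10z + 7/10z(1+17/20z) = 1 + z + 119/200z²
  ⇒ R(z) = 1 + z + 119/200z².

Need |R(x)|<1, x<0.
x=-1.61: |R|=0.9323
R=1: x+119/200x²=0 ⇒ x=−200/119=-1.6807; min R=1−1/(4·119/200)=0.5798>−1
Confirm numerically:
  x=-1.555: |R|=0.88372 <1
  x=-1.428: |R|=0.78531 <1
  x=-1.295: |R|=0.70283 <1
  x=-0.927: |R|=0.58430 <1
  x=-2.197: |R|=1.67495 >1
  x=-2.107: |R|=1.53447 >1
Interval (-1.6807, 0).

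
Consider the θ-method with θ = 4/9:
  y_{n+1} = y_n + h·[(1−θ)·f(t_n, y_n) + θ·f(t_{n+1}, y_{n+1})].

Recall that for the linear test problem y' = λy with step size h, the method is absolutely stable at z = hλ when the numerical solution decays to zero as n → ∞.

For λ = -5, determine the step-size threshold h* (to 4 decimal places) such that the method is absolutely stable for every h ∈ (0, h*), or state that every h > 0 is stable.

With y'=λy (z=hλ):
  y_{n+1} = y_n + z·[5/9·y_n + 4/9·y_{n+1}] ⇒ (1 − 4/9z)y_{n+1} = (1 + 5/9z)y_n
  ⇒ R(z) = (1 + 5/9z)/(1 − 4/9z).

Find x<0 with |R(x)|<1.
x=-0.47: |R|=0.6112
R=−1: 1+5/9x = −1+4/9x ⇒ -1/9x=2 ⇒ x=2/(-1/9)=-18.0000
Confirm numerically:
  x=-17.286: |R|=0.99086 <1
  x=-14.698: |R|=0.95129 <1
  x=-7.270: |R|=0.71822 <1
  x=-18.507: |R|=1.00611 >1
  x=-18.062: |R|=1.00076 >1
Interval (-18.0000, 0).

(-18.0000,0); λ=-5 ⇒ h* = (18)/5 = 3.6000.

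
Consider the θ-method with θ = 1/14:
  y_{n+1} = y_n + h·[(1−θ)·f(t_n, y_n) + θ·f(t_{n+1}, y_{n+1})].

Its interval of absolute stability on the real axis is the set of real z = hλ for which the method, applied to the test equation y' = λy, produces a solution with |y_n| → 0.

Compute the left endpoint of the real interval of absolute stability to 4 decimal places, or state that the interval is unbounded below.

On y'=λy, z=hλ:
  y_{n+1} = y_n + z·[13/14·y_n + 1/14·y_{n+1}] ⇒ (1 − 1/14z)y_{n+1} = (1 + 13/14z)y_n
  Hence R(z) = (1 + 13/14z)/(1 − 1/14z).

Solve |R(x)|<1 on ℝ⁻.
x=-0.9: |R|=0.1544
R=−1: 1+13/14x = −1+1/14x ⇒ -6/7x=2 ⇒ x=2/(-6/7)=-2.3333
Confirm numerically:
  x=-2.001: |R|=0.75077 <1
  x=-1.602: |R|=0.43751 <1
  x=-1.272: |R|=0.16606 <1
  x=-2.674: |R|=1.24517 >1
  x=-2.505: |R|=1.12481 >1
  x=-2.357: |R|=1.01736 >1
Interval (-2.3333, 0).

left endpoint -2.3333.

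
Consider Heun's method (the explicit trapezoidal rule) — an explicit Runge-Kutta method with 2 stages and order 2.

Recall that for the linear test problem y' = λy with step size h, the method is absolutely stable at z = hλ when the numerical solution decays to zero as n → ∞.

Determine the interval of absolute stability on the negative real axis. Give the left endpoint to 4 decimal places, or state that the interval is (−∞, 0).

On y'=λy, z=hλ:
  order 2, 2-stage ⇒ R(z)=1+z+z^2/2
  (e.g. R(-1.79)=0.81205, |R|=0.81205)

Need |R(x)|<1, x<0.
x=-1.79: |R|=0.8121
|R(-2.22)|=1.2442 |R(-1.54)|=0.6458 |R(-1.22)|=0.5242
Bisect:
  x_lo=-2.4010 |R|=1.4815  x_hi=-0.2611 |R|=0.7730
  mid=-1.33107 |R|=0.55480 →hi
  mid=-1.86606 |R|=0.87503 →hi
  mid=-2.13355 |R|=1.14247 →lo
  mid=-1.99981 |R|=0.99981 →hi
  mid=-2.06668 |R|=1.06890 →lo
  mid=-2.03324 |R|=1.03379 →lo
  mid=-2.01652 |R|=1.01666 →lo
  ...
  [-2.00007,-1.99994] ⇒ x*=-2.0000
So |R|<1 on (-2.0000, 0).

z∈(-2.0000,0).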